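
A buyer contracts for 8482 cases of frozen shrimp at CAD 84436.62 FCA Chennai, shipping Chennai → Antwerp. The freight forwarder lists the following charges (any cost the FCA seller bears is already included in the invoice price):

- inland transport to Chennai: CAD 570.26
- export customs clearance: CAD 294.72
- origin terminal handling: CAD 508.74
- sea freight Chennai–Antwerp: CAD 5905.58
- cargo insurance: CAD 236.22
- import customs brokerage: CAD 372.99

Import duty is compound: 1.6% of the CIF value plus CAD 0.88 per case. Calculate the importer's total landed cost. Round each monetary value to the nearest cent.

Total landed cost: CAD 100381.70

FCA: the seller delivers export-cleared goods to the carrier; the buyer bears costs from that point.
Already in the invoice (seller's account under FCA): inland to port, export clearance — exclude.
CIF value = FCA price + origin terminal + freight + insurance = 84436.62 + 508.74 + 5905.58 + 236.22 = 91087.16
Ad valorem component: 91087.16 × 1.6% = 1457.39
Specific component: 8482 × 0.88 = 7464.16
Import duty = 1457.39 + 7464.16 = 8921.55
Buyer bears: origin terminal 508.74 + freight 5905.58 + insurance 236.22 + brokerage 372.99 + duty 8921.55 = 15945.08
Landed cost = invoice 84436.62 + 15945.08 = 100381.70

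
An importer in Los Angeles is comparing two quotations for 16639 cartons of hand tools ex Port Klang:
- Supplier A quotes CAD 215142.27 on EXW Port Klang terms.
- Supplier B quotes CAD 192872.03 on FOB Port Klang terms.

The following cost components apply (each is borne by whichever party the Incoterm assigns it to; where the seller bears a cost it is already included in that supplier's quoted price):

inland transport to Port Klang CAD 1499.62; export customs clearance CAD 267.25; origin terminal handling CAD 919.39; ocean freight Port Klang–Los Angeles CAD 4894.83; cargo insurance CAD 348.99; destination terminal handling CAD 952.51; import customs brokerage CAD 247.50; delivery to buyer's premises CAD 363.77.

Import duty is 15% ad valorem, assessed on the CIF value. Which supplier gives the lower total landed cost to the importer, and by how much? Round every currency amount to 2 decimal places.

Supplier A (EXW):
CIF value = EXW price + inland to port + export clearance + origin terminal + freight + insurance = 215142.27 + 1499.62 + 267.25 + 919.39 + 4894.83 + 348.99 = 223072.35
Import duty = 223072.35 × 15% = 33460.85
Buyer bears (A): 1499.62 + 267.25 + 919.39 + 4894.83 + 348.99 + 952.51 + 247.50 + 363.77 = 9493.86
Landed cost (A) = invoice 215142.27 + 9493.86 + duty 33460.85 = 258096.98
Supplier B (FOB):
CIF value = FOB price + freight + insurance = 192872.03 + 4894.83 + 348.99 = 198115.85
Import duty = 198115.85 × 15% = 29717.38
Buyer bears (B): 4894.83 + 348.99 + 952.51 + 247.50 + 363.77 = 6807.60
Landed cost (B) = invoice 192872.03 + 6807.60 + duty 29717.38 = 229397.01
Difference = |258096.98 − 229397.01| = 28699.97

Supplier B is cheaper by CAD 28699.97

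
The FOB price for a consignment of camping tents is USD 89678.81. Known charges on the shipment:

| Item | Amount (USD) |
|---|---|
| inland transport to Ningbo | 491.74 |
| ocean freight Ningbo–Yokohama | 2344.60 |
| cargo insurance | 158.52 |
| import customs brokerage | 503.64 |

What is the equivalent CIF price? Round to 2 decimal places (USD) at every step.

CIF price: USD 92181.93

Not relevant to the conversion: inland to port — on the seller under both FOB and CIF; already in the FOB price and stays in the CIF price. brokerage — on the buyer under both terms; not part of either seller's price.
From FOB to CIF, the seller additionally bears: freight, insurance.
CIF price = 89678.81 + 2344.60 + 158.52 = 92181.93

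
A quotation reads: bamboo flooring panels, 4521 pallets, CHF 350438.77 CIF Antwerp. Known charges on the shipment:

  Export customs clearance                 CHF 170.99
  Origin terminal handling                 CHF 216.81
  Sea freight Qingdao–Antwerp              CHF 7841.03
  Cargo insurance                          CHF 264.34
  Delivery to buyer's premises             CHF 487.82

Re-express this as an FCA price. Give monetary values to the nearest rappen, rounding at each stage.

FCA price: CHF 342116.59

Not relevant to the conversion: export clearance — on the seller under both CIF and FCA; already in the CIF price and stays in the FCA price. delivery — on the buyer under both terms; not part of either seller's price.
From CIF to FCA, the seller no longer bears: origin terminal, freight, insurance.
FCA price = 350438.77 − 216.81 − 7841.03 − 264.34 = 342116.59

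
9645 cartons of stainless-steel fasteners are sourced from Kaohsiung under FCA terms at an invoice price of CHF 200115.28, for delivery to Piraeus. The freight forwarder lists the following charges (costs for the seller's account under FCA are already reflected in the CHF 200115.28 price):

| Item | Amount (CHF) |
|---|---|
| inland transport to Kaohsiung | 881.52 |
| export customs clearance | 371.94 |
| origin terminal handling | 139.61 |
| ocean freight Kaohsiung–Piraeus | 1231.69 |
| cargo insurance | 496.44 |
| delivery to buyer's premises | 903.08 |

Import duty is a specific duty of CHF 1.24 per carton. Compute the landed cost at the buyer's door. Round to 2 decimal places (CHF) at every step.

Total landed cost: CHF 214845.90

FCA: the seller delivers export-cleared goods to the carrier; the buyer bears costs from that point.
Already in the invoice (seller's account under FCA): inland to port, export clearance — exclude.
CIF value = FCA price + origin terminal + freight + insurance = 200115.28 + 139.61 + 1231.69 + 496.44 = 201983.02
Import duty = 9645 × 1.24 = 11959.80
Buyer bears: origin terminal 139.61 + freight 1231.69 + insurance 496.44 + delivery 903.08 + duty 11959.80 = 14730.62
Landed cost = invoice 200115.28 + 14730.62 = 214845.90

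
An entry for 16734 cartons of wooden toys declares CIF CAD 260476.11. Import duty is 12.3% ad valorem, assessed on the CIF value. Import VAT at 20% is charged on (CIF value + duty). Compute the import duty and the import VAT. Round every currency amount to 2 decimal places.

Import duty: CAD 32038.56; import VAT: CAD 58502.93

Import duty = 260476.11 × 12.3% = 32038.56
VAT base = CIF + duty = 260476.11 + 32038.56 = 292514.67
Import VAT = 292514.67 × 20% = 58502.93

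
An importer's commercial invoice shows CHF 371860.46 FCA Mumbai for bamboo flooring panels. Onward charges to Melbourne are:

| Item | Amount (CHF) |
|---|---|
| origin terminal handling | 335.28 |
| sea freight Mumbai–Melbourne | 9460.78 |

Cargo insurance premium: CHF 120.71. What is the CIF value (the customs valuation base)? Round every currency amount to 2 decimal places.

CIF = FCA price + pre-shipment costs + freight + insurance
CIF = 371860.46 + 335.28 + 9460.78 + 120.71 = 381777.23

CIF value: CHF 381777.23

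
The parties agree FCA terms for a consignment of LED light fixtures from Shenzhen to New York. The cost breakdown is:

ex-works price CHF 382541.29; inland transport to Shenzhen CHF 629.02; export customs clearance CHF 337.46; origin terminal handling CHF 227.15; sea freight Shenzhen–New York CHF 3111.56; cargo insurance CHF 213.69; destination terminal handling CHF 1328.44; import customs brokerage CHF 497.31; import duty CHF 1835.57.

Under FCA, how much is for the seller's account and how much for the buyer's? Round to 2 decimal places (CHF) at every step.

Seller: CHF 383507.77; buyer: CHF 7213.72

FCA: the seller delivers export-cleared goods to the carrier; the buyer bears costs from that point.
Seller's account: goods 382541.29 + inland to port 629.02 + export clearance 337.46 = 383507.77
Buyer's account: origin terminal 227.15 + freight 3111.56 + insurance 213.69 + destination terminal 1328.44 + brokerage 497.31 + duty 1835.57 = 7213.72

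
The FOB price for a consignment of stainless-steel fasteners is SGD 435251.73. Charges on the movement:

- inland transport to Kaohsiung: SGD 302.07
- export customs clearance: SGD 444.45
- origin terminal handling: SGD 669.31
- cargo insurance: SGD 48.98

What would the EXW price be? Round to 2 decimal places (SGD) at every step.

Not relevant to the conversion: insurance — on the buyer under both terms; not part of either seller's price.
From FOB to EXW, the seller no longer bears: inland to port, export clearance, origin terminal.
EXW price = 435251.73 − 302.07 − 444.45 − 669.31 = 433835.90

EXW price: SGD 433835.90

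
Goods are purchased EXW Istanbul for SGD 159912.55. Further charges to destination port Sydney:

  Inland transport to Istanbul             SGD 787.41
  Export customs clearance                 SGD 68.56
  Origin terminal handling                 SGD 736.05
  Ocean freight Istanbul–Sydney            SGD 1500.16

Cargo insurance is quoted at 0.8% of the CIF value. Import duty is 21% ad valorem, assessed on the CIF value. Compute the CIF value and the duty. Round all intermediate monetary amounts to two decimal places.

CIF value: SGD 164319.28; import duty: SGD 34507.05

Let C be the CIF value. C = EXW price + pre-shipment costs + freight + 0.8% × C
C − 0.8% × C = 159912.55 + 787.41 + 68.56 + 736.05 + 1500.16
0.992 × C = 163004.73
C = 163004.73 / 0.992 = 164319.28
Insurance premium = 0.8% × 164319.28 = 1314.55
Import duty = 164319.28 × 21% = 34507.05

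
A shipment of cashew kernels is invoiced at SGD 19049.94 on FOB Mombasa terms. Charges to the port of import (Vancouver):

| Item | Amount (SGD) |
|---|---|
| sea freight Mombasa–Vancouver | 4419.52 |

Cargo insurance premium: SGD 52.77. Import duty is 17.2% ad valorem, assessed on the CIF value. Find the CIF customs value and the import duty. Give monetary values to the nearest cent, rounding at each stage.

CIF = FOB price + freight + insurance
CIF = 19049.94 + 4419.52 + 52.77 = 23522.23
Import duty = 23522.23 × 17.2% = 4045.82

CIF value: SGD 23522.23; import duty: SGD 4045.82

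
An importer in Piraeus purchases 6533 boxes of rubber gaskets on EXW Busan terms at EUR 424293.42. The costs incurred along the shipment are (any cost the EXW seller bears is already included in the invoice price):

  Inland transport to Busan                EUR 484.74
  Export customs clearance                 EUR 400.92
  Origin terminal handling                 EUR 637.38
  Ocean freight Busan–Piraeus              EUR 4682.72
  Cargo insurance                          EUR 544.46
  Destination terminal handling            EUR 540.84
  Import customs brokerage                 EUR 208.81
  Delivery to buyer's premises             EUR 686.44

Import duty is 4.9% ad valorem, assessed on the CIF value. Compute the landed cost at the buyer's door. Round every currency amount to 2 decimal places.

EXW: the seller makes goods available at their premises; the buyer bears all onward costs.
CIF value = EXW price + inland to port + export clearance + origin terminal + freight + insurance = 424293.42 + 484.74 + 400.92 + 637.38 + 4682.72 + 544.46 = 431043.64
Import duty = 431043.64 × 4.9% = 21121.14
Buyer bears: inland to port 484.74 + export clearance 400.92 + origin terminal 637.38 + freight 4682.72 + insurance 544.46 + destination terminal 540.84 + brokerage 208.81 + delivery 686.44 + duty 21121.14 = 29307.45
Landed cost = invoice 424293.42 + 29307.45 = 453600.87

Total landed cost: EUR 453600.87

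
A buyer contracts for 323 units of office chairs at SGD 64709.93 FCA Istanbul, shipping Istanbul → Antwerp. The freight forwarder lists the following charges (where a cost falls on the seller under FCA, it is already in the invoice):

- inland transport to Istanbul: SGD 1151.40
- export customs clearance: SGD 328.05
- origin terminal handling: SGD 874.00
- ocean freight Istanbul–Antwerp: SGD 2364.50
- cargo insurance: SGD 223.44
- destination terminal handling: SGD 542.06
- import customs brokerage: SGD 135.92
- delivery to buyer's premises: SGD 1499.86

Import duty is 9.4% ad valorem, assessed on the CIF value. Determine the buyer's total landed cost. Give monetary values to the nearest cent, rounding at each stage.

Total landed cost: SGD 76757.87

FCA: the seller delivers export-cleared goods to the carrier; the buyer bears costs from that point.
Already in the invoice (seller's account under FCA): inland to port, export clearance — exclude.
CIF value = FCA price + origin terminal + freight + insurance = 64709.93 + 874.00 + 2364.50 + 223.44 = 68171.87
Import duty = 68171.87 × 9.4% = 6408.16
Buyer bears: origin terminal 874.00 + freight 2364.50 + insurance 223.44 + destination terminal 542.06 + brokerage 135.92 + delivery 1499.86 + duty 6408.16 = 12047.94
Landed cost = invoice 64709.93 + 12047.94 = 76757.87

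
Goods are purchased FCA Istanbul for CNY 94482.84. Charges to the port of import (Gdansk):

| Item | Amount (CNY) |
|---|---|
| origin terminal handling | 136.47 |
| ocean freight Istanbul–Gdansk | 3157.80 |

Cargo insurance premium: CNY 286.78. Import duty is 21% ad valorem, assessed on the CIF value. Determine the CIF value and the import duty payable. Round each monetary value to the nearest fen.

CIF = FCA price + pre-shipment costs + freight + insurance
CIF = 94482.84 + 136.47 + 3157.80 + 286.78 = 98063.89
Import duty = 98063.89 × 21% = 20593.42

CIF value: CNY 98063.89; import duty: CNY 20593.42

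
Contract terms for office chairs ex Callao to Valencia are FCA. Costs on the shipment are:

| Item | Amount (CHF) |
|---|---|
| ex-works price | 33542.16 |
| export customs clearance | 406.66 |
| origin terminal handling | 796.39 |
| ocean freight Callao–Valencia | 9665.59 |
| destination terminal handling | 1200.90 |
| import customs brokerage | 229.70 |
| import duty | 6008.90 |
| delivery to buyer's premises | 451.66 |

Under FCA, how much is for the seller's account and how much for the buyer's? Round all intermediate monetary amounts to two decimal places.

Seller: CHF 33948.82; buyer: CHF 18353.14

FCA: the seller delivers export-cleared goods to the carrier; the buyer bears costs from that point.
Seller's account: goods 33542.16 + export clearance 406.66 = 33948.82
Buyer's account: origin terminal 796.39 + freight 9665.59 + destination terminal 1200.90 + brokerage 229.70 + duty 6008.90 + delivery 451.66 = 18353.14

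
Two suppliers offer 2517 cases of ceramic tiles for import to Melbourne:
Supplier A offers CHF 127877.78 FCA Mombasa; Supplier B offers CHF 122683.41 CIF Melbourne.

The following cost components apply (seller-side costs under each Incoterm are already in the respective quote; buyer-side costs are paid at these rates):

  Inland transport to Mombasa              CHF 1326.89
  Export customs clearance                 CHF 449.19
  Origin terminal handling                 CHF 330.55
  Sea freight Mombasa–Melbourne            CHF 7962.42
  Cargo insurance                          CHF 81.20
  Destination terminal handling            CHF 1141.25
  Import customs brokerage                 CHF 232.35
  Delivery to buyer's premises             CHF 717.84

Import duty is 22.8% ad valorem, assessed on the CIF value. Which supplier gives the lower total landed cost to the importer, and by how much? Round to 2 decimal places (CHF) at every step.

Supplier B is cheaper by CHF 16662.16

Supplier A (FCA):
CIF value = FCA price + origin terminal + freight + insurance = 127877.78 + 330.55 + 7962.42 + 81.20 = 136251.95
Import duty = 136251.95 × 22.8% = 31065.44
Buyer bears (A): 330.55 + 7962.42 + 81.20 + 1141.25 + 232.35 + 717.84 = 10465.61
Landed cost (A) = invoice 127877.78 + 10465.61 + duty 31065.44 = 169408.83
Supplier B (CIF):
The CIF price already equals the CIF value: 122683.41
Import duty = 122683.41 × 22.8% = 27971.82
Buyer bears (B): 1141.25 + 232.35 + 717.84 = 2091.44
Landed cost (B) = invoice 122683.41 + 2091.44 + duty 27971.82 = 152746.67
Difference = |169408.83 − 152746.67| = 16662.16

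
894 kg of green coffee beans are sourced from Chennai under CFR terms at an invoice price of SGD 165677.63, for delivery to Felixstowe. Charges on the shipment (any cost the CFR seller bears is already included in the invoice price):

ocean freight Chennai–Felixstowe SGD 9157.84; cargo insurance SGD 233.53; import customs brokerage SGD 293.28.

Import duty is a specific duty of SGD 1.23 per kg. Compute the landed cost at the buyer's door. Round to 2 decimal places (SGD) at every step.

Total landed cost: SGD 167304.06

CFR: the seller pays costs through ocean freight to the destination port, but not insurance.
Already in the invoice (seller's account under CFR): freight — exclude.
CIF value = CFR price + insurance = 165677.63 + 233.53 = 165911.16
Import duty = 894 × 1.23 = 1099.62
Buyer bears: insurance 233.53 + brokerage 293.28 + duty 1099.62 = 1626.43
Landed cost = invoice 165677.63 + 1626.43 = 167304.06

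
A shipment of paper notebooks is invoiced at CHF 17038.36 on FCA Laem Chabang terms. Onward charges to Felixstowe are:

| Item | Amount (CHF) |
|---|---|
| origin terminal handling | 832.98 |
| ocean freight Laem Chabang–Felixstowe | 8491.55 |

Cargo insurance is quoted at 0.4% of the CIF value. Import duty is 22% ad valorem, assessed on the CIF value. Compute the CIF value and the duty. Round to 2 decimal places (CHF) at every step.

Let C be the CIF value. C = FCA price + pre-shipment costs + freight + 0.4% × C
C − 0.4% × C = 17038.36 + 832.98 + 8491.55
0.996 × C = 26362.89
C = 26362.89 / 0.996 = 26468.77
Insurance premium = 0.4% × 26468.77 = 105.88
Import duty = 26468.77 × 22% = 5823.13

CIF value: CHF 26468.77; import duty: CHF 5823.13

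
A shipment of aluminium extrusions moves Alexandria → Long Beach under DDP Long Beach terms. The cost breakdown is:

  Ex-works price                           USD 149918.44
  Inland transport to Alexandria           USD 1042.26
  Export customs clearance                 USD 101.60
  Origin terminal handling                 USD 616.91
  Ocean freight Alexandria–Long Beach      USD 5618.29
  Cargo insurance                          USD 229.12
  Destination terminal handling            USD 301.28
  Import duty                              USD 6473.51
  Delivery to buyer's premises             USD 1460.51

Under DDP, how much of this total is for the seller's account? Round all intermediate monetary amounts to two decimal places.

Seller's account: USD 165761.92

DDP: the seller bears all costs including import duty.
Seller's account: goods 149918.44 + inland to port 1042.26 + export clearance 101.60 + origin terminal 616.91 + freight 5618.29 + insurance 229.12 + destination terminal 301.28 + duty 6473.51 + delivery 1460.51 = 165761.92
Buyer's account: 0.00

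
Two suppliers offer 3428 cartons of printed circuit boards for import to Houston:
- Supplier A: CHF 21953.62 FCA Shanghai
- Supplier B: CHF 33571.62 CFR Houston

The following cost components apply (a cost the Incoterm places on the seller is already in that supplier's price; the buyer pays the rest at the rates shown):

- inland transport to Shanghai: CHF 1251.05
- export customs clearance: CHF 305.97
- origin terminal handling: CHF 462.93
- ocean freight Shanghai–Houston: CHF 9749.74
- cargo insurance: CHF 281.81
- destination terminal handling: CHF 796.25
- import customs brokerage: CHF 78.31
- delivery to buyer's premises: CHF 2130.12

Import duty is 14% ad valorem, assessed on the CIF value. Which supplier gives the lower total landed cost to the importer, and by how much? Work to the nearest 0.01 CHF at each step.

Supplier A is cheaper by CHF 1602.08

Supplier A (FCA):
CIF value = FCA price + origin terminal + freight + insurance = 21953.62 + 462.93 + 9749.74 + 281.81 = 32448.10
Import duty = 32448.10 × 14% = 4542.73
Buyer bears (A): 462.93 + 9749.74 + 281.81 + 796.25 + 78.31 + 2130.12 = 13499.16
Landed cost (A) = invoice 21953.62 + 13499.16 + duty 4542.73 = 39995.51
Supplier B (CFR):
CIF value = CFR price + insurance = 33571.62 + 281.81 = 33853.43
Import duty = 33853.43 × 14% = 4739.48
Buyer bears (B): 281.81 + 796.25 + 78.31 + 2130.12 = 3286.49
Landed cost (B) = invoice 33571.62 + 3286.49 + duty 4739.48 = 41597.59
Difference = |39995.51 − 41597.59| = 1602.08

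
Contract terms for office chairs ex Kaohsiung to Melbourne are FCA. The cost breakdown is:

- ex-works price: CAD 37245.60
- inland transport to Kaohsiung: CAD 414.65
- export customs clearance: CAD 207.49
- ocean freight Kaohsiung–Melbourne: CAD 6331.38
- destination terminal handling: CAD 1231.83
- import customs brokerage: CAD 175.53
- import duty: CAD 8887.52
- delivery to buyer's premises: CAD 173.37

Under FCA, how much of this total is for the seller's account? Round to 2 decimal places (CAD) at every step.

Seller's account: CAD 37867.74

FCA: the seller delivers export-cleared goods to the carrier; the buyer bears costs from that point.
Seller's account: goods 37245.60 + inland to port 414.65 + export clearance 207.49 = 37867.74
Buyer's account: freight 6331.38 + destination terminal 1231.83 + brokerage 175.53 + duty 8887.52 + delivery 173.37 = 16799.63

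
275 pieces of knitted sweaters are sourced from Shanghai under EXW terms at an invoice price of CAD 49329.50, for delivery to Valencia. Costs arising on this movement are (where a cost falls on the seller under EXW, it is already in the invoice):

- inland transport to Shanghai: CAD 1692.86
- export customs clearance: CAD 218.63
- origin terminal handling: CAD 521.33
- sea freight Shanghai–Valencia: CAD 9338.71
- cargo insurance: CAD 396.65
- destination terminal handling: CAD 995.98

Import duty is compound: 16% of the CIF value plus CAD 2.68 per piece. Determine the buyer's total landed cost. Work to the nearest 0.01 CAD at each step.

Total landed cost: CAD 73070.29

EXW: the seller makes goods available at their premises; the buyer bears all onward costs.
CIF value = EXW price + inland to port + export clearance + origin terminal + freight + insurance = 49329.50 + 1692.86 + 218.63 + 521.33 + 9338.71 + 396.65 = 61497.68
Ad valorem component: 61497.68 × 16% = 9839.63
Specific component: 275 × 2.68 = 737.00
Import duty = 9839.63 + 737.00 = 10576.63
Buyer bears: inland to port 1692.86 + export clearance 218.63 + origin terminal 521.33 + freight 9338.71 + insurance 396.65 + destination terminal 995.98 + duty 10576.63 = 23740.79
Landed cost = invoice 49329.50 + 23740.79 = 73070.29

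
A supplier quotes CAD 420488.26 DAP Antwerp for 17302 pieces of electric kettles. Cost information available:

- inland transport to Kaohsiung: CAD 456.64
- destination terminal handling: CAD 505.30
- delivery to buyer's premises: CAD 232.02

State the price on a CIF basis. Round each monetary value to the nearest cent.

Not relevant to the conversion: inland to port — on the seller under both DAP and CIF; already in the DAP price and stays in the CIF price.
From DAP to CIF, the seller no longer bears: destination terminal, delivery.
CIF price = 420488.26 − 505.30 − 232.02 = 419750.94

CIF price: CAD 419750.94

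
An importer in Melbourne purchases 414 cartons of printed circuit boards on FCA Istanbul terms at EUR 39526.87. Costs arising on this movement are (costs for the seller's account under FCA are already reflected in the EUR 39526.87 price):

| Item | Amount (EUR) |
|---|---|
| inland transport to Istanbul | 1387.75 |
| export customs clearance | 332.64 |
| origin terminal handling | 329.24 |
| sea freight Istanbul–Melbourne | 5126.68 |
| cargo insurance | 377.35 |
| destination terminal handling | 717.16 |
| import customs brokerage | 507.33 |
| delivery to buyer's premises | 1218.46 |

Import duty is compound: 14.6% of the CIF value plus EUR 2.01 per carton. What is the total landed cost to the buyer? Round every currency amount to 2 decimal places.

FCA: the seller delivers export-cleared goods to the carrier; the buyer bears costs from that point.
Already in the invoice (seller's account under FCA): inland to port, export clearance — exclude.
CIF value = FCA price + origin terminal + freight + insurance = 39526.87 + 329.24 + 5126.68 + 377.35 = 45360.14
Ad valorem component: 45360.14 × 14.6% = 6622.58
Specific component: 414 × 2.01 = 832.14
Import duty = 6622.58 + 832.14 = 7454.72
Buyer bears: origin terminal 329.24 + freight 5126.68 + insurance 377.35 + destination terminal 717.16 + brokerage 507.33 + delivery 1218.46 + duty 7454.72 = 15730.94
Landed cost = invoice 39526.87 + 15730.94 = 55257.81

Total landed cost: EUR 55257.81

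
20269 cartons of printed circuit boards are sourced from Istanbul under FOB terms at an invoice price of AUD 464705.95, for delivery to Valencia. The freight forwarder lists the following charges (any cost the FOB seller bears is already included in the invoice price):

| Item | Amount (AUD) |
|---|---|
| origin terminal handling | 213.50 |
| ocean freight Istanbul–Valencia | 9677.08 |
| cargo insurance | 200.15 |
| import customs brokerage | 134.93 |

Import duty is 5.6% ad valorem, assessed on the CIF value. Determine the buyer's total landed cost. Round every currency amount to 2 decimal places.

FOB: the seller bears costs until goods are on board at the origin port; the buyer bears freight, insurance and all costs thereafter.
Already in the invoice (seller's account under FOB): origin terminal — exclude.
CIF value = FOB price + freight + insurance = 464705.95 + 9677.08 + 200.15 = 474583.18
Import duty = 474583.18 × 5.6% = 26576.66
Buyer bears: freight 9677.08 + insurance 200.15 + brokerage 134.93 + duty 26576.66 = 36588.82
Landed cost = invoice 464705.95 + 36588.82 = 501294.77

Total landed cost: AUD 501294.77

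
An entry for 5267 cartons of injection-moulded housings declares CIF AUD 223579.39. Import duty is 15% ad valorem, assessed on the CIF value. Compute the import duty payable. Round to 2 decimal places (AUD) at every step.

Import duty = 223579.39 × 15% = 33536.91

Import duty: AUD 33536.91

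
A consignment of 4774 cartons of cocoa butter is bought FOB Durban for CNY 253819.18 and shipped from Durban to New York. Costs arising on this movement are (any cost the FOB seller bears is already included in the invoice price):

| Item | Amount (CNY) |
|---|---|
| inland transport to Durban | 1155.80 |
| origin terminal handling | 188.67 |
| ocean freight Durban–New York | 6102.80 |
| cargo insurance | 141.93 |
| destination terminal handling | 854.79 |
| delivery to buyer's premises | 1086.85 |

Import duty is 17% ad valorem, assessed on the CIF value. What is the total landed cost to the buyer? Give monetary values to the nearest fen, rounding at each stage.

Total landed cost: CNY 306216.41

FOB: the seller bears costs until goods are on board at the origin port; the buyer bears freight, insurance and all costs thereafter.
Already in the invoice (seller's account under FOB): inland to port, origin terminal — exclude.
CIF value = FOB price + freight + insurance = 253819.18 + 6102.80 + 141.93 = 260063.91
Import duty = 260063.91 × 17% = 44210.86
Buyer bears: freight 6102.80 + insurance 141.93 + destination terminal 854.79 + delivery 1086.85 + duty 44210.86 = 52397.23
Landed cost = invoice 253819.18 + 52397.23 = 306216.41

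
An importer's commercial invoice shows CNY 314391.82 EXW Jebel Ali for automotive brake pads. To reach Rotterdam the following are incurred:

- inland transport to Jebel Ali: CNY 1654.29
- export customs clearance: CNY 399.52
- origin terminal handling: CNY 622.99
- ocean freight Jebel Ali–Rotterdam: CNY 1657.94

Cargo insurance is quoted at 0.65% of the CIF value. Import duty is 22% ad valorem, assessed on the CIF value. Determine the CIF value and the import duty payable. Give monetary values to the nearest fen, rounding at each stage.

CIF value: CNY 320811.84; import duty: CNY 70578.60

Let C be the CIF value. C = EXW price + pre-shipment costs + freight + 0.65% × C
C − 0.65% × C = 314391.82 + 1654.29 + 399.52 + 622.99 + 1657.94
0.9935 × C = 318726.56
C = 318726.56 / 0.9935 = 320811.84
Insurance premium = 0.65% × 320811.84 = 2085.28
Import duty = 320811.84 × 22% = 70578.60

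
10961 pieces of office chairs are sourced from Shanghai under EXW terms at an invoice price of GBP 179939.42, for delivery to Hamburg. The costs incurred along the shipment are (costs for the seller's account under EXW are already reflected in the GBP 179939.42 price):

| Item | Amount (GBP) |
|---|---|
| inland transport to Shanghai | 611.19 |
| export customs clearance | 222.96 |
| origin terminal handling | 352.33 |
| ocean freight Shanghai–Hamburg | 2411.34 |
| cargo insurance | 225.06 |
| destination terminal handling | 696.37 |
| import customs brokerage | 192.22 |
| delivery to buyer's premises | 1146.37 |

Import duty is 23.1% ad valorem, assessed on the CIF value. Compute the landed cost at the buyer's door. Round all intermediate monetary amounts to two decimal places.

Total landed cost: GBP 228246.35

EXW: the seller makes goods available at their premises; the buyer bears all onward costs.
CIF value = EXW price + inland to port + export clearance + origin terminal + freight + insurance = 179939.42 + 611.19 + 222.96 + 352.33 + 2411.34 + 225.06 = 183762.30
Import duty = 183762.30 × 23.1% = 42449.09
Buyer bears: inland to port 611.19 + export clearance 222.96 + origin terminal 352.33 + freight 2411.34 + insurance 225.06 + destination terminal 696.37 + brokerage 192.22 + delivery 1146.37 + duty 42449.09 = 48306.93
Landed cost = invoice 179939.42 + 48306.93 = 228246.35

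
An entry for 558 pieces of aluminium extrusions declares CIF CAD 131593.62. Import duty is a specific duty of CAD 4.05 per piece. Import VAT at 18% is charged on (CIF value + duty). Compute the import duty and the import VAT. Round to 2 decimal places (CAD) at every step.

Import duty = 558 × 4.05 = 2259.90
VAT base = CIF + duty = 131593.62 + 2259.90 = 133853.52
Import VAT = 133853.52 × 18% = 24093.63

Import duty: CAD 2259.90; import VAT: CAD 24093.63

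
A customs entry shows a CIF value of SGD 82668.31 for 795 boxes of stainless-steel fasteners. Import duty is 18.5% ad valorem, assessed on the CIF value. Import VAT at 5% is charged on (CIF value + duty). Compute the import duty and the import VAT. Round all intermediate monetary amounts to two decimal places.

Import duty = 82668.31 × 18.5% = 15293.64
VAT base = CIF + duty = 82668.31 + 15293.64 = 97961.95
Import VAT = 97961.95 × 5% = 4898.10

Import duty: SGD 15293.64; import VAT: SGD 4898.10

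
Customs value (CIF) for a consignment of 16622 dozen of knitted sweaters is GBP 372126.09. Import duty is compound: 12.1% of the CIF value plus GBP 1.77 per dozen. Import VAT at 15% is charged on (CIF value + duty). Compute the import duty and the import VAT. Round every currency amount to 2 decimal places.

Ad valorem component: 372126.09 × 12.1% = 45027.26
Specific component: 16622 × 1.77 = 29420.94
Import duty = 45027.26 + 29420.94 = 74448.20
VAT base = CIF + duty = 372126.09 + 74448.20 = 446574.29
Import VAT = 446574.29 × 15% = 66986.14

Import duty: GBP 74448.20; import VAT: GBP 66986.14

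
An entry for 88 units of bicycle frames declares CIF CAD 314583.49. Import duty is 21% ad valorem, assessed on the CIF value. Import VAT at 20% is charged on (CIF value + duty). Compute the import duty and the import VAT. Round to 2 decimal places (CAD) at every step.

Import duty = 314583.49 × 21% = 66062.53
VAT base = CIF + duty = 314583.49 + 66062.53 = 380646.02
Import VAT = 380646.02 × 20% = 76129.20

Import duty: CAD 66062.53; import VAT: CAD 76129.20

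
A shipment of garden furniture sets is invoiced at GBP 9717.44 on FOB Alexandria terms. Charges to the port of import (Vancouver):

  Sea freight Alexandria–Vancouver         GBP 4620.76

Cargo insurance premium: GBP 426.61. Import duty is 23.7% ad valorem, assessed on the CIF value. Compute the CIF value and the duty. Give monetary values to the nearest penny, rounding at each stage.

CIF value: GBP 14764.81; import duty: GBP 3499.26

CIF = FOB price + freight + insurance
CIF = 9717.44 + 4620.76 + 426.61 = 14764.81
Import duty = 14764.81 × 23.7% = 3499.26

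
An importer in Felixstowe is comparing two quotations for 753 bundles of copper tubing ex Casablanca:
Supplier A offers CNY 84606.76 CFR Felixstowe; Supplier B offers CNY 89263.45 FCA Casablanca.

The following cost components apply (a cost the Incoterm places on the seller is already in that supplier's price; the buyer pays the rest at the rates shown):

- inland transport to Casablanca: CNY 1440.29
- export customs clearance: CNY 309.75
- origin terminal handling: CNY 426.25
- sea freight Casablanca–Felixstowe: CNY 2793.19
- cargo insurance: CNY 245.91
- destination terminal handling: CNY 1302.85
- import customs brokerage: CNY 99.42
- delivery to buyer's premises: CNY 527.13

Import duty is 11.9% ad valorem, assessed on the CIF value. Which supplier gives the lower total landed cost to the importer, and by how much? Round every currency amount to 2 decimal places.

Supplier A (CFR):
CIF value = CFR price + insurance = 84606.76 + 245.91 = 84852.67
Import duty = 84852.67 × 11.9% = 10097.47
Buyer bears (A): 245.91 + 1302.85 + 99.42 + 527.13 = 2175.31
Landed cost (A) = invoice 84606.76 + 2175.31 + duty 10097.47 = 96879.54
Supplier B (FCA):
CIF value = FCA price + origin terminal + freight + insurance = 89263.45 + 426.25 + 2793.19 + 245.91 = 92728.80
Import duty = 92728.80 × 11.9% = 11034.73
Buyer bears (B): 426.25 + 2793.19 + 245.91 + 1302.85 + 99.42 + 527.13 = 5394.75
Landed cost (B) = invoice 89263.45 + 5394.75 + duty 11034.73 = 105692.93
Difference = |96879.54 − 105692.93| = 8813.39

Supplier A is cheaper by CNY 8813.39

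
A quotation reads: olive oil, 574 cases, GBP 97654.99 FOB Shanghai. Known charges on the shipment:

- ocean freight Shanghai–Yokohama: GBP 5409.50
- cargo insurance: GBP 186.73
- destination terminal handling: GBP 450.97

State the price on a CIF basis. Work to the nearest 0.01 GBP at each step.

Not relevant to the conversion: destination terminal — on the buyer under both terms; not part of either seller's price.
From FOB to CIF, the seller additionally bears: freight, insurance.
CIF price = 97654.99 + 5409.50 + 186.73 = 103251.22

CIF price: GBP 103251.22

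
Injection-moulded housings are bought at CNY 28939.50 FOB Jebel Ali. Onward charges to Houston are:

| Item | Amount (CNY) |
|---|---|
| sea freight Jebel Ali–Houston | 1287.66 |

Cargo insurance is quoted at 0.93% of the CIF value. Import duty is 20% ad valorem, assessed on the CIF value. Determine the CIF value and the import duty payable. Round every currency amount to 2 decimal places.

CIF value: CNY 30510.91; import duty: CNY 6102.18

Let C be the CIF value. C = FOB price + freight + 0.93% × C
C − 0.93% × C = 28939.50 + 1287.66
0.9907 × C = 30227.16
C = 30227.16 / 0.9907 = 30510.91
Insurance premium = 0.93% × 30510.91 = 283.75
Import duty = 30510.91 × 20% = 6102.18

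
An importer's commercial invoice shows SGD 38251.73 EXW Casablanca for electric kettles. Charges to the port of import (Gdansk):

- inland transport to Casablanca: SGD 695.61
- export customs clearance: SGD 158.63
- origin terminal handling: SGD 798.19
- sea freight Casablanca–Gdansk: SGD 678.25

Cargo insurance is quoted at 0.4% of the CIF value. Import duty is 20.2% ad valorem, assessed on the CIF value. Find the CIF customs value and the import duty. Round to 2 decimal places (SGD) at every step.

CIF value: SGD 40745.39; import duty: SGD 8230.57

Let C be the CIF value. C = EXW price + pre-shipment costs + freight + 0.4% × C
C − 0.4% × C = 38251.73 + 695.61 + 158.63 + 798.19 + 678.25
0.996 × C = 40582.41
C = 40582.41 / 0.996 = 40745.39
Insurance premium = 0.4% × 40745.39 = 162.98
Import duty = 40745.39 × 20.2% = 8230.57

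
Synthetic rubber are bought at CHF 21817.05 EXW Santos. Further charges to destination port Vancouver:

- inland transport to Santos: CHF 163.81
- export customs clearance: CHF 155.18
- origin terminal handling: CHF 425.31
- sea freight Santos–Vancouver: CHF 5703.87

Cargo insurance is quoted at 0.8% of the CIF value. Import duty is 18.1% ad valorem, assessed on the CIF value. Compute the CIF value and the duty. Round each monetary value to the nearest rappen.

Let C be the CIF value. C = EXW price + pre-shipment costs + freight + 0.8% × C
C − 0.8% × C = 21817.05 + 163.81 + 155.18 + 425.31 + 5703.87
0.992 × C = 28265.22
C = 28265.22 / 0.992 = 28493.17
Insurance premium = 0.8% × 28493.17 = 227.95
Import duty = 28493.17 × 18.1% = 5157.26

CIF value: CHF 28493.17; import duty: CHF 5157.26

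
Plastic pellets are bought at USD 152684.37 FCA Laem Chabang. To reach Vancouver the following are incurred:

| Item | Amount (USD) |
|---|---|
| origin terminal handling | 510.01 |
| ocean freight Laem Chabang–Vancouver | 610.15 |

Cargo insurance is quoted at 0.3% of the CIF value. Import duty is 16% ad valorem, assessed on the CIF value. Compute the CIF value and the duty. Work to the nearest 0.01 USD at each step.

Let C be the CIF value. C = FCA price + pre-shipment costs + freight + 0.3% × C
C − 0.3% × C = 152684.37 + 510.01 + 610.15
0.997 × C = 153804.53
C = 153804.53 / 0.997 = 154267.33
Insurance premium = 0.3% × 154267.33 = 462.80
Import duty = 154267.33 × 16% = 24682.77

CIF value: USD 154267.33; import duty: USD 24682.77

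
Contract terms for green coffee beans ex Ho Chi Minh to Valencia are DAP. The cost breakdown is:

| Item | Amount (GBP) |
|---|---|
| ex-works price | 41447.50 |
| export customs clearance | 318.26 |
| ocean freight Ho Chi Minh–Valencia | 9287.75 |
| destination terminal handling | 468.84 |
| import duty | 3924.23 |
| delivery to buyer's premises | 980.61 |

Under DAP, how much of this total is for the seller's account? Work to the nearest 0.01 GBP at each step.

DAP: the seller bears all costs to the named destination except import duty and clearance.
Seller's account: goods 41447.50 + export clearance 318.26 + freight 9287.75 + destination terminal 468.84 + delivery 980.61 = 52502.96
Buyer's account: duty 3924.23 = 3924.23

Seller's account: GBP 52502.96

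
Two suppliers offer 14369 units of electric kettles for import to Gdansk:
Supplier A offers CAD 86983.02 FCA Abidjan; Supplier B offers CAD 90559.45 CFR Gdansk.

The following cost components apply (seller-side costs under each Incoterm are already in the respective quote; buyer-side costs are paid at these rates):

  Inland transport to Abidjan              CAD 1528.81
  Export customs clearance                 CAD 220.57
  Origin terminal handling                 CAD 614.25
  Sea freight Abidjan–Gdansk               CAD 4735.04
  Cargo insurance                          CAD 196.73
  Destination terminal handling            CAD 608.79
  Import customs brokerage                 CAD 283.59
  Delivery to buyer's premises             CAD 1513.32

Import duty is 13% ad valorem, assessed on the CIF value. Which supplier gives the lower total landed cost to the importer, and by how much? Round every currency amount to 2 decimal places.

Supplier B is cheaper by CAD 2003.34

Supplier A (FCA):
CIF value = FCA price + origin terminal + freight + insurance = 86983.02 + 614.25 + 4735.04 + 196.73 = 92529.04
Import duty = 92529.04 × 13% = 12028.78
Buyer bears (A): 614.25 + 4735.04 + 196.73 + 608.79 + 283.59 + 1513.32 = 7951.72
Landed cost (A) = invoice 86983.02 + 7951.72 + duty 12028.78 = 106963.52
Supplier B (CFR):
CIF value = CFR price + insurance = 90559.45 + 196.73 = 90756.18
Import duty = 90756.18 × 13% = 11798.30
Buyer bears (B): 196.73 + 608.79 + 283.59 + 1513.32 = 2602.43
Landed cost (B) = invoice 90559.45 + 2602.43 + duty 11798.30 = 104960.18
Difference = |106963.52 − 104960.18| = 2003.34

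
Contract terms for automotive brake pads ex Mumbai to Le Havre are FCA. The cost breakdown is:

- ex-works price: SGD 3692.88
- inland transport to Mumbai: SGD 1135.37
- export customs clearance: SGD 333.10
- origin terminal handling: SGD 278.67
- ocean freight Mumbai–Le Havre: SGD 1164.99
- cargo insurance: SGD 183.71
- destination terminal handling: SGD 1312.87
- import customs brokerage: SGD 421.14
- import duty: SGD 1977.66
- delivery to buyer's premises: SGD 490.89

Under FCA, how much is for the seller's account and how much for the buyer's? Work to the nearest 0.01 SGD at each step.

Seller: SGD 5161.35; buyer: SGD 5829.93

FCA: the seller delivers export-cleared goods to the carrier; the buyer bears costs from that point.
Seller's account: goods 3692.88 + inland to port 1135.37 + export clearance 333.10 = 5161.35
Buyer's account: origin terminal 278.67 + freight 1164.99 + insurance 183.71 + destination terminal 1312.87 + brokerage 421.14 + duty 1977.66 + delivery 490.89 = 5829.93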